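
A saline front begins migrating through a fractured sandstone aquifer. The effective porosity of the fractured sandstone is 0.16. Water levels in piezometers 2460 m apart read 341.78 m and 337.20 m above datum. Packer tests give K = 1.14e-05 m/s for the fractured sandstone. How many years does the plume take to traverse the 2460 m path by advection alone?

Convert K: 1.14e-05 m/s × 86400 = 0.9850 m/day.
Hydraulic gradient i = (341.78 − 337.20) / 2460 = 4.58 / 2460 = 0.001862.
Darcy flux q = K · i = 0.9850 × 0.001862 = 0.001834 m/day.
Seepage velocity v = q / n_e = 0.001834 / 0.16 = 0.01146 m/day.
Travel time t = L / v = 2460 / 0.01146 = 2.146e+05 days = 587.6 years.

588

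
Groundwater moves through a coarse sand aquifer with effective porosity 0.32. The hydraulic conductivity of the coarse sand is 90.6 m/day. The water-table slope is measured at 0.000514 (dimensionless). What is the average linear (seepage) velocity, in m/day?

Hydraulic gradient i = 0.000514.
Darcy flux q = K · i = 90.60 × 0.0005140 = 0.04657 m/day.
Seepage velocity v = q / n_e = 0.04657 / 0.32 = 0.1455 m/day.

0.146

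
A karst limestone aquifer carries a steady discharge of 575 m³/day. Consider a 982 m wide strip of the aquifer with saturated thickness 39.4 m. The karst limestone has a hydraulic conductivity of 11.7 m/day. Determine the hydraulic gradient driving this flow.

0.00127

Cross-sectional area A = 982 × 39.4 = 38691 m².
From Q = K·A·i, i = Q / (K·A) = 575 / (11.70 × 38691) = 0.001270.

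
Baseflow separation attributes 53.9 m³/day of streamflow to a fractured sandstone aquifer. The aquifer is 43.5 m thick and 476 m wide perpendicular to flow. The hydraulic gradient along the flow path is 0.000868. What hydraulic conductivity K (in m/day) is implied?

3.00

Cross-sectional area A = 476 × 43.5 = 20706 m².
Hydraulic gradient i = 0.000868.
From Q = K·A·i, K = Q / (A·i) = 53.9 / (20706 × 0.0008680) = 2.999 m/day.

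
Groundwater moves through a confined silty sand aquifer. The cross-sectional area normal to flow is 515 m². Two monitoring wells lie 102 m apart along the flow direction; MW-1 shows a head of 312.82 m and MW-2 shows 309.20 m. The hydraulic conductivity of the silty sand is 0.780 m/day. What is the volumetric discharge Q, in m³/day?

14.3

Hydraulic gradient i = (312.82 − 309.20) / 102 = 3.62 / 102 = 0.03549.
Darcy's law: Q = K · A · i = 0.7800 × 515.0 × 0.03549 = 14.26 m³/day.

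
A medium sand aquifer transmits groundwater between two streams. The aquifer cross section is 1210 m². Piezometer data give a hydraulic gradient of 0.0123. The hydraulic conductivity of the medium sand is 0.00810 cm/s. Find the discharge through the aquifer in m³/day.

104

Convert K: 0.00810 cm/s × 864 = 6.998 m/day.
Hydraulic gradient i = 0.0123.
Darcy's law: Q = K · A · i = 6.998 × 1210 × 0.01230 = 104.2 m³/day.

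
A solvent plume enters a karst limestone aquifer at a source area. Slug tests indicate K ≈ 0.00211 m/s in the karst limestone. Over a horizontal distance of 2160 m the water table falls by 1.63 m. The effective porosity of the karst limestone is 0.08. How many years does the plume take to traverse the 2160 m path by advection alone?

Convert K: 0.00211 m/s × 86400 = 182.3 m/day.
Hydraulic gradient i = Δh / L = 1.63 / 2160 = 0.0007546.
Darcy flux q = K · i = 182.3 × 0.0007546 = 0.1376 m/day.
Seepage velocity v = q / n_e = 0.1376 / 0.08 = 1.720 m/day.
Travel time t = L / v = 2160 / 1.720 = 1256 days = 3.439 years.

3.44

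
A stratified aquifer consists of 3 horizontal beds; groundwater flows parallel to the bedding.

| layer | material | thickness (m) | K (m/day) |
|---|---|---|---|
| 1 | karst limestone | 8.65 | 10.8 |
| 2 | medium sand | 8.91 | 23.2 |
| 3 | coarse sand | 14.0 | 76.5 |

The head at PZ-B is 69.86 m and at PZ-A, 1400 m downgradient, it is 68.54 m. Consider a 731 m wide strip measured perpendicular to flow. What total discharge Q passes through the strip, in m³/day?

945

Flow is parallel to layering, so each bed carries its own Darcy discharge and the transmissivities add.
Σ(K_i·b_i) = 10.8×8.65 + 23.2×8.91 + 76.5×14.0 = 1371 m²/day.
Hydraulic gradient i = (69.86 − 68.54) / 1400 = 1.32 / 1400 = 0.0009429.
Q = Σ(K_i·b_i) · W · i = 1371 × 731 × 0.0009429 = 945.0 m³/day.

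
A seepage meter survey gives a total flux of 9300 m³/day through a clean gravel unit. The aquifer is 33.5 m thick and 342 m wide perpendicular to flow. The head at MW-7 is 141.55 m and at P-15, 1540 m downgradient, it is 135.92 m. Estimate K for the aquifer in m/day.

Cross-sectional area A = 342 × 33.5 = 11457 m².
Hydraulic gradient i = (141.55 − 135.92) / 1540 = 5.63 / 1540 = 0.003656.
From Q = K·A·i, K = Q / (A·i) = 9300 / (11457 × 0.003656) = 222.0 m/day.

222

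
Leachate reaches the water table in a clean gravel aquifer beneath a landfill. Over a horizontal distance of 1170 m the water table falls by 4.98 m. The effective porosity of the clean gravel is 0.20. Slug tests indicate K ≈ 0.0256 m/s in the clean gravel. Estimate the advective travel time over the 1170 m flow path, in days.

Convert K: 0.0256 m/s × 86400 = 2212 m/day.
Hydraulic gradient i = Δh / L = 4.98 / 1170 = 0.004256.
Darcy flux q = K · i = 2212 × 0.004256 = 9.414 m/day.
Seepage velocity v = q / n_e = 9.414 / 0.20 = 47.07 m/day.
Travel time t = L / v = 1170 / 47.07 = 24.86 days.

24.9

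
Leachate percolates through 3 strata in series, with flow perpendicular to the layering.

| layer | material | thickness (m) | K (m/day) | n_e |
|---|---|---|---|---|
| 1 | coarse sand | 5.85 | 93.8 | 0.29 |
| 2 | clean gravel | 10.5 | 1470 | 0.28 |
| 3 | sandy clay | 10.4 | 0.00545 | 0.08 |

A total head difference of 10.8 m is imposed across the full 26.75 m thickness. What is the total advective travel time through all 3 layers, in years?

With flow normal to the layers, continuity requires the same specific discharge q through every layer.
Σ(b_i/K_i) = 5.85/93.8 + 10.5/1470 + 10.4/0.00545 = 1908 d.
q = Δh / Σ(b_i/K_i) = 10.8 / 1908 = 0.005659 m/day.
In each layer the seepage velocity is v_i = q/n_i, so the layer transit time is t_i = b_i·n_i / q:
  layer 1 (coarse sand): t_1 = 5.85 × 0.29 / 0.005659 = 299.8 d
  layer 2 (clean gravel): t_2 = 10.5 × 0.28 / 0.005659 = 519.5 d
  layer 3 (sandy clay): t_3 = 10.4 × 0.08 / 0.005659 = 147.0 d
Total t = Σ t_i = 966.3 days = 2.645 years.

2.65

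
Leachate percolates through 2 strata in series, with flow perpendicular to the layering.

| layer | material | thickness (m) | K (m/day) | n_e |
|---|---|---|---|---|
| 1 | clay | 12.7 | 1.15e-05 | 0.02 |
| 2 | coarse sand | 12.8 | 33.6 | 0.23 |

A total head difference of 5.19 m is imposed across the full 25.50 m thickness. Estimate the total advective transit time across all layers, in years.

1860

With flow normal to the layers, continuity requires the same specific discharge q through every layer.
Σ(b_i/K_i) = 12.7/1.15e-05 + 12.8/33.6 = 1.104e+06 d.
q = Δh / Σ(b_i/K_i) = 5.19 / 1.104e+06 = 4.700e-06 m/day.
In each layer the seepage velocity is v_i = q/n_i, so the layer transit time is t_i = b_i·n_i / q:
  layer 1 (clay): t_1 = 12.7 × 0.02 / 4.700e-06 = 54047 d
  layer 2 (coarse sand): t_2 = 12.8 × 0.23 / 4.700e-06 = 6.264e+05 d
Total t = Σ t_i = 6.805e+05 days = 1863 years.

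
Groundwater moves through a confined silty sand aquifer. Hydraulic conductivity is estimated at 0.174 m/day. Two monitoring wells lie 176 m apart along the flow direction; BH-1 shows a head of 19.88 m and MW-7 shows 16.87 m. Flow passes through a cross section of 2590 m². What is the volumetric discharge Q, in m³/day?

7.71

Hydraulic gradient i = (19.88 − 16.87) / 176 = 3.01 / 176 = 0.01710.
Darcy's law: Q = K · A · i = 0.1740 × 2590 × 0.01710 = 7.707 m³/day.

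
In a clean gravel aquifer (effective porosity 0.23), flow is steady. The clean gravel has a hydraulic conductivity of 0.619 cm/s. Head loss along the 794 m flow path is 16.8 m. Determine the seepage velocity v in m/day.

49.2

Convert K: 0.619 cm/s × 864 = 534.8 m/day.
Hydraulic gradient i = Δh / L = 16.8 / 794 = 0.02116.
Darcy flux q = K · i = 534.8 × 0.02116 = 11.32 m/day.
Seepage velocity v = q / n_e = 11.32 / 0.23 = 49.20 m/day.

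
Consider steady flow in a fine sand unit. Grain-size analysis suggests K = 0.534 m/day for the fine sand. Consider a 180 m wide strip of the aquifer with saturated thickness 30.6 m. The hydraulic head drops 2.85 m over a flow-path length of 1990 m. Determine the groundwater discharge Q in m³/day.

Cross-sectional area A = 180 × 30.6 = 5508 m².
Hydraulic gradient i = Δh / L = 2.85 / 1990 = 0.001432.
Darcy's law: Q = K · A · i = 0.5340 × 5508 × 0.001432 = 4.212 m³/day.

4.21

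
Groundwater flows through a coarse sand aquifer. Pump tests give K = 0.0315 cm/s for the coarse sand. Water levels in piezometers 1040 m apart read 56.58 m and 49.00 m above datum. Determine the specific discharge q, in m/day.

0.198

Convert K: 0.0315 cm/s × 864 = 27.22 m/day.
Hydraulic gradient i = (56.58 − 49.00) / 1040 = 7.58 / 1040 = 0.007288.
Specific discharge q = K · i = 27.22 × 0.007288 = 0.1984 m/day.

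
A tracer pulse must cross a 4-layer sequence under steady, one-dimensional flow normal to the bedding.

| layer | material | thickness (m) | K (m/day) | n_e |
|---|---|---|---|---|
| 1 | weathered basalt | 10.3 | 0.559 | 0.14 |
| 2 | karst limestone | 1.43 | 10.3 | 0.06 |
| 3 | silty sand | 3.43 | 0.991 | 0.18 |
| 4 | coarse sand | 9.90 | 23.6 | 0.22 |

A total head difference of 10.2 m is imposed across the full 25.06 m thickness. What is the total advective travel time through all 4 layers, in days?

With flow normal to the layers, continuity requires the same specific discharge q through every layer.
Σ(b_i/K_i) = 10.3/0.559 + 1.43/10.3 + 3.43/0.991 + 9.90/23.6 = 22.45 d.
q = Δh / Σ(b_i/K_i) = 10.2 / 22.45 = 0.4544 m/day.
In each layer the seepage velocity is v_i = q/n_i, so the layer transit time is t_i = b_i·n_i / q:
  layer 1 (weathered basalt): t_1 = 10.3 × 0.14 / 0.4544 = 3.173 d
  layer 2 (karst limestone): t_2 = 1.43 × 0.06 / 0.4544 = 0.1888 d
  layer 3 (silty sand): t_3 = 3.43 × 0.18 / 0.4544 = 1.359 d
  layer 4 (coarse sand): t_4 = 9.90 × 0.22 / 0.4544 = 4.793 d
Total t = Σ t_i = 9.513 days.

9.51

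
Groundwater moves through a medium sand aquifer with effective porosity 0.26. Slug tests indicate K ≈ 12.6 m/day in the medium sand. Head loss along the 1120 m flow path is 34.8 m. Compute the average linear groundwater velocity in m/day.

Hydraulic gradient i = Δh / L = 34.8 / 1120 = 0.03107.
Darcy flux q = K · i = 12.60 × 0.03107 = 0.3915 m/day.
Seepage velocity v = q / n_e = 0.3915 / 0.26 = 1.506 m/day.

1.51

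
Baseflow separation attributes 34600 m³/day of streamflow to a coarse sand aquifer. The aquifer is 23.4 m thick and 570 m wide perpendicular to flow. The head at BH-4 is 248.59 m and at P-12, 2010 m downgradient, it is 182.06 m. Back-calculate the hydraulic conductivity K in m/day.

78.4

Cross-sectional area A = 570 × 23.4 = 13338 m².
Hydraulic gradient i = (248.59 − 182.06) / 2010 = 66.53 / 2010 = 0.03310.
From Q = K·A·i, K = Q / (A·i) = 34600 / (13338 × 0.03310) = 78.37 m/day.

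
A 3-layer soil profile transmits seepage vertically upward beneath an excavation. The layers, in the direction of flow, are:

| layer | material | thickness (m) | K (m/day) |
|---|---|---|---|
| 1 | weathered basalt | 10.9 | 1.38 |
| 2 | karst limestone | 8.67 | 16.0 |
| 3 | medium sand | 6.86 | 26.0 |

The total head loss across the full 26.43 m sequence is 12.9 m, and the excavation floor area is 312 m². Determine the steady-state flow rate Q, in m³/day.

Flow is perpendicular to layering, so the layers act in series and the equivalent K is the thickness-weighted harmonic mean.
Total thickness L = 10.9 + 8.67 + 6.86 = 26.43 m.
Σ(b_i/K_i) = 10.9/1.38 + 8.67/16.0 + 6.86/26.0 = 8.704 d.
K_eq = L / Σ(b_i/K_i) = 26.43 / 8.704 = 3.036 m/day.
Q = K_eq · A · (Δh/L) = 3.036 × 312 × (12.9/26.43) = 462.4 m³/day.

462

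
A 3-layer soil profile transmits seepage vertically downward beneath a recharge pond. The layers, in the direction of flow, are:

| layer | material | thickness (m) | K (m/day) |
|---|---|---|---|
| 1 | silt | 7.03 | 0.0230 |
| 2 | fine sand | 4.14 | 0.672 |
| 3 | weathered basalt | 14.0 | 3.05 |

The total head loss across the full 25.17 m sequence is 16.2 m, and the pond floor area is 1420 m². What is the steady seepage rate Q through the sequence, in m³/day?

Flow is perpendicular to layering, so the layers act in series and the equivalent K is the thickness-weighted harmonic mean.
Total thickness L = 7.03 + 4.14 + 14.0 = 25.17 m.
Σ(b_i/K_i) = 7.03/0.0230 + 4.14/0.672 + 14.0/3.05 = 316.4 d.
K_eq = L / Σ(b_i/K_i) = 25.17 / 316.4 = 0.07955 m/day.
Q = K_eq · A · (Δh/L) = 0.07955 × 1420 × (16.2/25.17) = 72.70 m³/day.

72.7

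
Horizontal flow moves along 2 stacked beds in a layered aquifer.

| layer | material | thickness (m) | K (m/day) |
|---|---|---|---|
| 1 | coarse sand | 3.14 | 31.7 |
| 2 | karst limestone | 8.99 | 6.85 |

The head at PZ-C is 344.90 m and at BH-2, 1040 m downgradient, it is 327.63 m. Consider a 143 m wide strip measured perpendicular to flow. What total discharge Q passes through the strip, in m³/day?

383

Flow is parallel to layering, so each bed carries its own Darcy discharge and the transmissivities add.
Σ(K_i·b_i) = 31.7×3.14 + 6.85×8.99 = 161.1 m²/day.
Hydraulic gradient i = (344.90 − 327.63) / 1040 = 17.27 / 1040 = 0.01661.
Q = Σ(K_i·b_i) · W · i = 161.1 × 143 × 0.01661 = 382.6 m³/day.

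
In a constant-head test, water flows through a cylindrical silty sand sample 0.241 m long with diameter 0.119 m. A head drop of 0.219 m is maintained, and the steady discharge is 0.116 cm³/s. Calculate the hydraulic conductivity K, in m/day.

0.992

Cross-sectional area A = π·(d/2)² = π × (0.119/2)² = 0.01112 m².
Convert discharge: 0.116 cm³/s = 1.160e-07 m³/s.
Darcy's law rearranged: K = Q·L / (A·Δh) = 1.160e-07 × 0.241 / (0.01112 × 0.219) = 1.148e-05 m/s = 0.9917 m/day.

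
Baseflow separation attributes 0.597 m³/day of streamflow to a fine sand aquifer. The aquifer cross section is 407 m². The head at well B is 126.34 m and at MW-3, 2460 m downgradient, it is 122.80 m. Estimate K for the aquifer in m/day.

1.02

Hydraulic gradient i = (126.34 − 122.80) / 2460 = 3.54 / 2460 = 0.001439.
From Q = K·A·i, K = Q / (A·i) = 0.597 / (407.0 × 0.001439) = 1.019 m/day.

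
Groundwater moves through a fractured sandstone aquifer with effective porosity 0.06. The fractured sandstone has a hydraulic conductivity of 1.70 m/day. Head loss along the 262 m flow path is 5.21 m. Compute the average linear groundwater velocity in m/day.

Hydraulic gradient i = Δh / L = 5.21 / 262 = 0.01989.
Darcy flux q = K · i = 1.700 × 0.01989 = 0.03381 m/day.
Seepage velocity v = q / n_e = 0.03381 / 0.06 = 0.5634 m/day.

0.563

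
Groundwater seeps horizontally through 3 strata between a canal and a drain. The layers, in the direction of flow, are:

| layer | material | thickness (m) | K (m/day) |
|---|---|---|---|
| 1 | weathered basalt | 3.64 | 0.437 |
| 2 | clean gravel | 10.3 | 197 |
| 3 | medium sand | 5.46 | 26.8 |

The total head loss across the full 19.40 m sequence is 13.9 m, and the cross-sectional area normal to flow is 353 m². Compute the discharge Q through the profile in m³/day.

572

Flow is perpendicular to layering, so the layers act in series and the equivalent K is the thickness-weighted harmonic mean.
Total thickness L = 3.64 + 10.3 + 5.46 = 19.40 m.
Σ(b_i/K_i) = 3.64/0.437 + 10.3/197 + 5.46/26.8 = 8.586 d.
K_eq = L / Σ(b_i/K_i) = 19.40 / 8.586 = 2.260 m/day.
Q = K_eq · A · (Δh/L) = 2.260 × 353 × (13.9/19.40) = 571.5 m³/day.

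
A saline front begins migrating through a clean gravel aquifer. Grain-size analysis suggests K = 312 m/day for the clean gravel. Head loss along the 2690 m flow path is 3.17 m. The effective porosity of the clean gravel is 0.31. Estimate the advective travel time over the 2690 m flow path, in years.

6.21

Hydraulic gradient i = Δh / L = 3.17 / 2690 = 0.001178.
Darcy flux q = K · i = 312.0 × 0.001178 = 0.3677 m/day.
Seepage velocity v = q / n_e = 0.3677 / 0.31 = 1.186 m/day.
Travel time t = L / v = 2690 / 1.186 = 2268 days = 6.210 years.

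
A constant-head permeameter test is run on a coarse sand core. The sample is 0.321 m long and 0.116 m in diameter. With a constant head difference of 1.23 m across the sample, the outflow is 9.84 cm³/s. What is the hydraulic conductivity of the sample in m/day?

Cross-sectional area A = π·(d/2)² = π × (0.116/2)² = 0.01057 m².
Convert discharge: 9.84 cm³/s = 9.840e-06 m³/s.
Darcy's law rearranged: K = Q·L / (A·Δh) = 9.840e-06 × 0.321 / (0.01057 × 1.23) = 0.0002430 m/s = 20.99 m/day.

21.0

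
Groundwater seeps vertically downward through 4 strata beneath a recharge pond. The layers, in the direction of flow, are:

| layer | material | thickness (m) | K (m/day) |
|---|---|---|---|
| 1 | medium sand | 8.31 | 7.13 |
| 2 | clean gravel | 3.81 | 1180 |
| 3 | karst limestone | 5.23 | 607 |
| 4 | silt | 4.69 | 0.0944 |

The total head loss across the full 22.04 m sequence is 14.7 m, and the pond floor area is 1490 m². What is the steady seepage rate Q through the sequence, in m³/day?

431

Flow is perpendicular to layering, so the layers act in series and the equivalent K is the thickness-weighted harmonic mean.
Total thickness L = 8.31 + 3.81 + 5.23 + 4.69 = 22.04 m.
Σ(b_i/K_i) = 8.31/7.13 + 3.81/1180 + 5.23/607 + 4.69/0.0944 = 50.86 d.
K_eq = L / Σ(b_i/K_i) = 22.04 / 50.86 = 0.4334 m/day.
Q = K_eq · A · (Δh/L) = 0.4334 × 1490 × (14.7/22.04) = 430.7 m³/day.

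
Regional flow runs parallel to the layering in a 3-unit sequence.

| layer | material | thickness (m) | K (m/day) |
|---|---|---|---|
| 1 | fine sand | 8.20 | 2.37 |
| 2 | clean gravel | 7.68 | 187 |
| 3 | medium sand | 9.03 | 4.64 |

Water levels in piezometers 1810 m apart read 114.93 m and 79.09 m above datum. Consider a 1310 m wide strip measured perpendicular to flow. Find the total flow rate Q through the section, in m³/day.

38800

Flow is parallel to layering, so each bed carries its own Darcy discharge and the transmissivities add.
Σ(K_i·b_i) = 2.37×8.20 + 187×7.68 + 4.64×9.03 = 1497 m²/day.
Hydraulic gradient i = (114.93 − 79.09) / 1810 = 35.84 / 1810 = 0.01980.
Q = Σ(K_i·b_i) · W · i = 1497 × 1310 × 0.01980 = 38844 m³/day.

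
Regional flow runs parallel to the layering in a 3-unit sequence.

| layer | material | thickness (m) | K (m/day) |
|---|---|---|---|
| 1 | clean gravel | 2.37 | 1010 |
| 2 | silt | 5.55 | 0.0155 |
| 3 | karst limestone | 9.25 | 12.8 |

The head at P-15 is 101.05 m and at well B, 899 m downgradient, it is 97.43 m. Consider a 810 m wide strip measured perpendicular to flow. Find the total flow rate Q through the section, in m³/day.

Flow is parallel to layering, so each bed carries its own Darcy discharge and the transmissivities add.
Σ(K_i·b_i) = 1010×2.37 + 0.0155×5.55 + 12.8×9.25 = 2512 m²/day.
Hydraulic gradient i = (101.05 − 97.43) / 899 = 3.62 / 899 = 0.004027.
Q = Σ(K_i·b_i) · W · i = 2512 × 810 × 0.004027 = 8194 m³/day.

8190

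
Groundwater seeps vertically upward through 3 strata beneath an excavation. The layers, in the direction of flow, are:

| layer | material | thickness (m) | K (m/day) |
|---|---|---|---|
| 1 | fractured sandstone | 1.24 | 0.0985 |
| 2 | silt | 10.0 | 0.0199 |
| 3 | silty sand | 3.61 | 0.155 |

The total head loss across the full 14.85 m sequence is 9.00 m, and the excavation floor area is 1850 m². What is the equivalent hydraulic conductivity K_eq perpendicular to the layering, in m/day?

Flow is perpendicular to layering, so the layers act in series and the equivalent K is the thickness-weighted harmonic mean.
Total thickness L = 1.24 + 10.0 + 3.61 = 14.85 m.
Σ(b_i/K_i) = 1.24/0.0985 + 10.0/0.0199 + 3.61/0.155 = 538.4 d.
K_eq = L / Σ(b_i/K_i) = 14.85 / 538.4 = 0.02758 m/day.

0.0276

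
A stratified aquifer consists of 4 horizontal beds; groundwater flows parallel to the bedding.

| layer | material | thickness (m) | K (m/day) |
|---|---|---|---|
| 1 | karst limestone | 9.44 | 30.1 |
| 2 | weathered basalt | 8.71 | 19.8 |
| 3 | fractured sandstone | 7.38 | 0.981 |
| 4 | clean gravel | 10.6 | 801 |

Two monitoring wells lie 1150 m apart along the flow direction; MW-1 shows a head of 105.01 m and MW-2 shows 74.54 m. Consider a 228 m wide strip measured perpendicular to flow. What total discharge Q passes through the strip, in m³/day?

Flow is parallel to layering, so each bed carries its own Darcy discharge and the transmissivities add.
Σ(K_i·b_i) = 30.1×9.44 + 19.8×8.71 + 0.981×7.38 + 801×10.6 = 8954 m²/day.
Hydraulic gradient i = (105.01 − 74.54) / 1150 = 30.47 / 1150 = 0.02650.
Q = Σ(K_i·b_i) · W · i = 8954 × 228 × 0.02650 = 54094 m³/day.

54100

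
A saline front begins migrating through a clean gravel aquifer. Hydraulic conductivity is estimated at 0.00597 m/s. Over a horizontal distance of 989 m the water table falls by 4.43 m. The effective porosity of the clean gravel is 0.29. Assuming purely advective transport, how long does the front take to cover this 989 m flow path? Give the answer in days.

124

Convert K: 0.00597 m/s × 86400 = 515.8 m/day.
Hydraulic gradient i = Δh / L = 4.43 / 989 = 0.004479.
Darcy flux q = K · i = 515.8 × 0.004479 = 2.310 m/day.
Seepage velocity v = q / n_e = 2.310 / 0.29 = 7.967 m/day.
Travel time t = L / v = 989 / 7.967 = 124.1 days.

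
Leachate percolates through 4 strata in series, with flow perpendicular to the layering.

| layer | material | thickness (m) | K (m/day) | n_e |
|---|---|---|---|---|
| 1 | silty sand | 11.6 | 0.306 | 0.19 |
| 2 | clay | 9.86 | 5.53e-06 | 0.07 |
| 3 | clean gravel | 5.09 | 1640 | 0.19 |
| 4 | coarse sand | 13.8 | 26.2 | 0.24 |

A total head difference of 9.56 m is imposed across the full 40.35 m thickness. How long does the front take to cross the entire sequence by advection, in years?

With flow normal to the layers, continuity requires the same specific discharge q through every layer.
Σ(b_i/K_i) = 11.6/0.306 + 9.86/5.53e-06 + 5.09/1640 + 13.8/26.2 = 1.783e+06 d.
q = Δh / Σ(b_i/K_i) = 9.56 / 1.783e+06 = 5.362e-06 m/day.
In each layer the seepage velocity is v_i = q/n_i, so the layer transit time is t_i = b_i·n_i / q:
  layer 1 (silty sand): t_1 = 11.6 × 0.19 / 5.362e-06 = 4.111e+05 d
  layer 2 (clay): t_2 = 9.86 × 0.07 / 5.362e-06 = 1.287e+05 d
  layer 3 (clean gravel): t_3 = 5.09 × 0.19 / 5.362e-06 = 1.804e+05 d
  layer 4 (coarse sand): t_4 = 13.8 × 0.24 / 5.362e-06 = 6.177e+05 d
Total t = Σ t_i = 1.338e+06 days = 3663 years.

3660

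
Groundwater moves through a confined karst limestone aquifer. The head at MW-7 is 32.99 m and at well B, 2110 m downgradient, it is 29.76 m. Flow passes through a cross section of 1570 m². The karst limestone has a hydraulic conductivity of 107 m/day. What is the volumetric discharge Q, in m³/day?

257

Hydraulic gradient i = (32.99 − 29.76) / 2110 = 3.23 / 2110 = 0.001531.
Darcy's law: Q = K · A · i = 107.0 × 1570 × 0.001531 = 257.2 m³/day.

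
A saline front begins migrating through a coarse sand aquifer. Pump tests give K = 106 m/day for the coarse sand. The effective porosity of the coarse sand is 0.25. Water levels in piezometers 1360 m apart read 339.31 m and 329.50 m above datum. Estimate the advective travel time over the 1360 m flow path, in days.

Hydraulic gradient i = (339.31 − 329.50) / 1360 = 9.81 / 1360 = 0.007213.
Darcy flux q = K · i = 106.0 × 0.007213 = 0.7646 m/day.
Seepage velocity v = q / n_e = 0.7646 / 0.25 = 3.058 m/day.
Travel time t = L / v = 1360 / 3.058 = 444.7 days.

445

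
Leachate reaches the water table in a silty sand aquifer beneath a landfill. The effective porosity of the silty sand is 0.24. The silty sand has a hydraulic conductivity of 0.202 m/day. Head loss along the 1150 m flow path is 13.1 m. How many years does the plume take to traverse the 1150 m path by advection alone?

328

Hydraulic gradient i = Δh / L = 13.1 / 1150 = 0.01139.
Darcy flux q = K · i = 0.2020 × 0.01139 = 0.002301 m/day.
Seepage velocity v = q / n_e = 0.002301 / 0.24 = 0.009588 m/day.
Travel time t = L / v = 1150 / 0.009588 = 1.199e+05 days = 328.4 years.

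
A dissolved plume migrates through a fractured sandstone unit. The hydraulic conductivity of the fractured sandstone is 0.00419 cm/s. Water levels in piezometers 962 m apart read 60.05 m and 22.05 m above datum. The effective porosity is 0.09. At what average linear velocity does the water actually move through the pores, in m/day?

1.59

Convert K: 0.00419 cm/s × 864 = 3.620 m/day.
Hydraulic gradient i = (60.05 − 22.05) / 962 = 38 / 962 = 0.03950.
Darcy flux q = K · i = 3.620 × 0.03950 = 0.1430 m/day.
Seepage velocity v = q / n_e = 0.1430 / 0.09 = 1.589 m/day.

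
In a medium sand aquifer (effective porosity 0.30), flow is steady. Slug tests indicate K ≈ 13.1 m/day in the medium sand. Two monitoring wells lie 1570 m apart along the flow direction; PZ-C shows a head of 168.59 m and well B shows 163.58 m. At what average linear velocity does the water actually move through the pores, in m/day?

0.139

Hydraulic gradient i = (168.59 − 163.58) / 1570 = 5.01 / 1570 = 0.003191.
Darcy flux q = K · i = 13.10 × 0.003191 = 0.04180 m/day.
Seepage velocity v = q / n_e = 0.04180 / 0.30 = 0.1393 m/day.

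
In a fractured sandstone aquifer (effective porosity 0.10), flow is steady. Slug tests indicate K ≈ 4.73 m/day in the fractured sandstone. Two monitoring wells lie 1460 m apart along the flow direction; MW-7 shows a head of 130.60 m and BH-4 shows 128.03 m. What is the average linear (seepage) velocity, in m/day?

Hydraulic gradient i = (130.60 − 128.03) / 1460 = 2.57 / 1460 = 0.001760.
Darcy flux q = K · i = 4.730 × 0.001760 = 0.008326 m/day.
Seepage velocity v = q / n_e = 0.008326 / 0.10 = 0.08326 m/day.

0.0833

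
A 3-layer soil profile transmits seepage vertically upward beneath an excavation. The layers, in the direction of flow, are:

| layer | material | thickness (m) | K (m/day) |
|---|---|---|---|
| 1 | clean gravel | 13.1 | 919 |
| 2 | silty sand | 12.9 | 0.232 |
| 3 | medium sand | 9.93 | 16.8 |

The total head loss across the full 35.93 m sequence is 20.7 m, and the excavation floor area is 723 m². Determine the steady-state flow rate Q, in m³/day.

Flow is perpendicular to layering, so the layers act in series and the equivalent K is the thickness-weighted harmonic mean.
Total thickness L = 13.1 + 12.9 + 9.93 = 35.93 m.
Σ(b_i/K_i) = 13.1/919 + 12.9/0.232 + 9.93/16.8 = 56.21 d.
K_eq = L / Σ(b_i/K_i) = 35.93 / 56.21 = 0.6392 m/day.
Q = K_eq · A · (Δh/L) = 0.6392 × 723 × (20.7/35.93) = 266.3 m³/day.

266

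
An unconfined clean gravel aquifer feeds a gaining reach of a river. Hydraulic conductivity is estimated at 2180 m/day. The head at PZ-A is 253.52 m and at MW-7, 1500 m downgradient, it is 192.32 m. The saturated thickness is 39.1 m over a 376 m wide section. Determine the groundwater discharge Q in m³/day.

1.31e+06

Cross-sectional area A = 376 × 39.1 = 14702 m².
Hydraulic gradient i = (253.52 − 192.32) / 1500 = 61.2 / 1500 = 0.04080.
Darcy's law: Q = K · A · i = 2180 × 14702 × 0.04080 = 1.308e+06 m³/day.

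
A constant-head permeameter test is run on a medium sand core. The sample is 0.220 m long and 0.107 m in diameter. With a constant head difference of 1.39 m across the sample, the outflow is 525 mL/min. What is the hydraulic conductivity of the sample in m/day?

Cross-sectional area A = π·(d/2)² = π × (0.107/2)² = 0.008992 m².
Convert discharge: 525 mL/min = 8.750e-06 m³/s.
Darcy's law rearranged: K = Q·L / (A·Δh) = 8.750e-06 × 0.220 / (0.008992 × 1.39) = 0.0001540 m/s = 13.31 m/day.

13.3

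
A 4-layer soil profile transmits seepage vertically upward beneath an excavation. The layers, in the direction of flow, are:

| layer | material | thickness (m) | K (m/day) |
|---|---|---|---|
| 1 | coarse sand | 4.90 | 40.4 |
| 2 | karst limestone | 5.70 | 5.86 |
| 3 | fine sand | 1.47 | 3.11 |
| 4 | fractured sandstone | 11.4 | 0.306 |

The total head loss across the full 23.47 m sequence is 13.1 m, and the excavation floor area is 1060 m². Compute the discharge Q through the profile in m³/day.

358

Flow is perpendicular to layering, so the layers act in series and the equivalent K is the thickness-weighted harmonic mean.
Total thickness L = 4.90 + 5.70 + 1.47 + 11.4 = 23.47 m.
Σ(b_i/K_i) = 4.90/40.4 + 5.70/5.86 + 1.47/3.11 + 11.4/0.306 = 38.82 d.
K_eq = L / Σ(b_i/K_i) = 23.47 / 38.82 = 0.6046 m/day.
Q = K_eq · A · (Δh/L) = 0.6046 × 1060 × (13.1/23.47) = 357.7 m³/day.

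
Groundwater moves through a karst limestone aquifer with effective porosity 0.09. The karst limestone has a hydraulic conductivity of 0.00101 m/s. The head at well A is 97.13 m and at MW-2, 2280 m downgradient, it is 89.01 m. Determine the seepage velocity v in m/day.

3.45

Convert K: 0.00101 m/s × 86400 = 87.26 m/day.
Hydraulic gradient i = (97.13 − 89.01) / 2280 = 8.12 / 2280 = 0.003561.
Darcy flux q = K · i = 87.26 × 0.003561 = 0.3108 m/day.
Seepage velocity v = q / n_e = 0.3108 / 0.09 = 3.453 m/day.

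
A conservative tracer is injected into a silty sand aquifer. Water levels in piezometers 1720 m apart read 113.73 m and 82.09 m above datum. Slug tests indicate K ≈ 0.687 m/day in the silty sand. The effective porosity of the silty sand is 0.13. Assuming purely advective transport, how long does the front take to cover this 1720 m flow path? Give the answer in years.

48.4

Hydraulic gradient i = (113.73 − 82.09) / 1720 = 31.64 / 1720 = 0.01840.
Darcy flux q = K · i = 0.6870 × 0.01840 = 0.01264 m/day.
Seepage velocity v = q / n_e = 0.01264 / 0.13 = 0.09721 m/day.
Travel time t = L / v = 1720 / 0.09721 = 17693 days = 48.44 years.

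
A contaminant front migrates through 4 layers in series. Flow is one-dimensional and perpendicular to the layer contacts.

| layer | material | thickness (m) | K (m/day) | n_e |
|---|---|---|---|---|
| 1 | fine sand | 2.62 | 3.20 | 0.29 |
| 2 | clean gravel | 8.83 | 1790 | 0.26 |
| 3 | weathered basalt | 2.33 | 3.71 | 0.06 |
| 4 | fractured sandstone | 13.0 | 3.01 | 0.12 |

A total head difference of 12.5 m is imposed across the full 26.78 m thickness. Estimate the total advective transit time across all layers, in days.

2.20

With flow normal to the layers, continuity requires the same specific discharge q through every layer.
Σ(b_i/K_i) = 2.62/3.20 + 8.83/1790 + 2.33/3.71 + 13.0/3.01 = 5.771 d.
q = Δh / Σ(b_i/K_i) = 12.5 / 5.771 = 2.166 m/day.
In each layer the seepage velocity is v_i = q/n_i, so the layer transit time is t_i = b_i·n_i / q:
  layer 1 (fine sand): t_1 = 2.62 × 0.29 / 2.166 = 0.3508 d
  layer 2 (clean gravel): t_2 = 8.83 × 0.26 / 2.166 = 1.060 d
  layer 3 (weathered basalt): t_3 = 2.33 × 0.06 / 2.166 = 0.06454 d
  layer 4 (fractured sandstone): t_4 = 13.0 × 0.12 / 2.166 = 0.7202 d
Total t = Σ t_i = 2.195 days.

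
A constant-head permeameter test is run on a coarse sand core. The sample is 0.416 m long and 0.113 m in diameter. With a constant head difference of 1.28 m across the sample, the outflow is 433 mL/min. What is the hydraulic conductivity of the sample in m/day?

20.2

Cross-sectional area A = π·(d/2)² = π × (0.113/2)² = 0.01003 m².
Convert discharge: 433 mL/min = 7.217e-06 m³/s.
Darcy's law rearranged: K = Q·L / (A·Δh) = 7.217e-06 × 0.416 / (0.01003 × 1.28) = 0.0002339 m/s = 20.21 m/day.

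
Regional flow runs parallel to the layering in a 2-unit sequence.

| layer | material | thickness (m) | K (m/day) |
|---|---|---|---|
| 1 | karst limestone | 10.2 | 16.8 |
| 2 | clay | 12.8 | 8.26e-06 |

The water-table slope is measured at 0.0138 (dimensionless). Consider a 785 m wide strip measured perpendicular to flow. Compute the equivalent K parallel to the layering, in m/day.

7.45

Flow is parallel to layering, so each bed carries its own Darcy discharge and the transmissivities add.
Σ(K_i·b_i) = 16.8×10.2 + 8.26e-06×12.8 = 171.4 m²/day.
Total thickness b = 23.00 m, so K_eq = Σ(K_i·b_i)/b = 7.450 m/day.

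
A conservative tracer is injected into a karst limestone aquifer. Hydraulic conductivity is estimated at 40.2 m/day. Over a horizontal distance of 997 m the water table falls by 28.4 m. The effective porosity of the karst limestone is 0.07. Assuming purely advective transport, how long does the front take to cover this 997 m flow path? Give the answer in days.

Hydraulic gradient i = Δh / L = 28.4 / 997 = 0.02849.
Darcy flux q = K · i = 40.20 × 0.02849 = 1.145 m/day.
Seepage velocity v = q / n_e = 1.145 / 0.07 = 16.36 m/day.
Travel time t = L / v = 997 / 16.36 = 60.95 days.

60.9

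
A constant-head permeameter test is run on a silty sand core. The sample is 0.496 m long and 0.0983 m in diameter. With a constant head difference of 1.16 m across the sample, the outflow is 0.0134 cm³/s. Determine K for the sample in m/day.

0.0652

Cross-sectional area A = π·(d/2)² = π × (0.0983/2)² = 0.007589 m².
Convert discharge: 0.0134 cm³/s = 1.340e-08 m³/s.
Darcy's law rearranged: K = Q·L / (A·Δh) = 1.340e-08 × 0.496 / (0.007589 × 1.16) = 7.550e-07 m/s = 0.06523 m/day.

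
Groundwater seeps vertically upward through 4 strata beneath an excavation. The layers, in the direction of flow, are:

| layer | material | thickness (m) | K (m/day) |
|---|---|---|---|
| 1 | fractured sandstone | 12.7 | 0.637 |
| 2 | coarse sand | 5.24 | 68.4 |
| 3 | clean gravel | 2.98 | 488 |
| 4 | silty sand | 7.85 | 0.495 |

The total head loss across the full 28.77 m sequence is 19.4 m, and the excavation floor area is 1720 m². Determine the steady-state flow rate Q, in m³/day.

930

Flow is perpendicular to layering, so the layers act in series and the equivalent K is the thickness-weighted harmonic mean.
Total thickness L = 12.7 + 5.24 + 2.98 + 7.85 = 28.77 m.
Σ(b_i/K_i) = 12.7/0.637 + 5.24/68.4 + 2.98/488 + 7.85/0.495 = 35.88 d.
K_eq = L / Σ(b_i/K_i) = 28.77 / 35.88 = 0.8019 m/day.
Q = K_eq · A · (Δh/L) = 0.8019 × 1720 × (19.4/28.77) = 930.0 m³/day.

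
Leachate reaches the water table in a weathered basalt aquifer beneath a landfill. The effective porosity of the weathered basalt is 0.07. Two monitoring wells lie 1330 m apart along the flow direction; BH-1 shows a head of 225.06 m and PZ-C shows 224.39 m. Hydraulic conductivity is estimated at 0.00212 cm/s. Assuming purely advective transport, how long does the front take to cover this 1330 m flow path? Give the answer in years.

Convert K: 0.00212 cm/s × 864 = 1.832 m/day.
Hydraulic gradient i = (225.06 − 224.39) / 1330 = 0.67 / 1330 = 0.0005038.
Darcy flux q = K · i = 1.832 × 0.0005038 = 0.0009227 m/day.
Seepage velocity v = q / n_e = 0.0009227 / 0.07 = 0.01318 m/day.
Travel time t = L / v = 1330 / 0.01318 = 1.009e+05 days = 276.2 years.

276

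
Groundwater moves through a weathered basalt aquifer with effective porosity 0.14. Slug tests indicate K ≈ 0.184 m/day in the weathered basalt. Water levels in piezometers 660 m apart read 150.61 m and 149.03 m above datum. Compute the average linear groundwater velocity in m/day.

Hydraulic gradient i = (150.61 − 149.03) / 660 = 1.58 / 660 = 0.002394.
Darcy flux q = K · i = 0.1840 × 0.002394 = 0.0004405 m/day.
Seepage velocity v = q / n_e = 0.0004405 / 0.14 = 0.003146 m/day.

0.00315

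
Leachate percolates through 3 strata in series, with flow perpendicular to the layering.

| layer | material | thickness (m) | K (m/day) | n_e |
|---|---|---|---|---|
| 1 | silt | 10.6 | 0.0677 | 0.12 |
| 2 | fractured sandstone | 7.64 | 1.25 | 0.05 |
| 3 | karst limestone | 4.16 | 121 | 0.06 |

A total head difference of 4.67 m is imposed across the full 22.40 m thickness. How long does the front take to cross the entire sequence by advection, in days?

With flow normal to the layers, continuity requires the same specific discharge q through every layer.
Σ(b_i/K_i) = 10.6/0.0677 + 7.64/1.25 + 4.16/121 = 162.7 d.
q = Δh / Σ(b_i/K_i) = 4.67 / 162.7 = 0.02870 m/day.
In each layer the seepage velocity is v_i = q/n_i, so the layer transit time is t_i = b_i·n_i / q:
  layer 1 (silt): t_1 = 10.6 × 0.12 / 0.02870 = 44.32 d
  layer 2 (fractured sandstone): t_2 = 7.64 × 0.05 / 0.02870 = 13.31 d
  layer 3 (karst limestone): t_3 = 4.16 × 0.06 / 0.02870 = 8.697 d
Total t = Σ t_i = 66.33 days.

66.3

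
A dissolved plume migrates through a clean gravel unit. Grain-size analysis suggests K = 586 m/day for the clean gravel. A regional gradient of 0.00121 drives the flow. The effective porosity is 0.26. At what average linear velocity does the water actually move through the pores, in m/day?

Hydraulic gradient i = 0.00121.
Darcy flux q = K · i = 586.0 × 0.001210 = 0.7091 m/day.
Seepage velocity v = q / n_e = 0.7091 / 0.26 = 2.727 m/day.

2.73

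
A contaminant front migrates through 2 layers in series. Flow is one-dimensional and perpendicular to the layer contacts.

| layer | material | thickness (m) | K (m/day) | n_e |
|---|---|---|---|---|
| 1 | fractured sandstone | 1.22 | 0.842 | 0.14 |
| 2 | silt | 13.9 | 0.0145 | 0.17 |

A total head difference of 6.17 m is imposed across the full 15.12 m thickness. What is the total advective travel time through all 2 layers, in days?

With flow normal to the layers, continuity requires the same specific discharge q through every layer.
Σ(b_i/K_i) = 1.22/0.842 + 13.9/0.0145 = 960.1 d.
q = Δh / Σ(b_i/K_i) = 6.17 / 960.1 = 0.006427 m/day.
In each layer the seepage velocity is v_i = q/n_i, so the layer transit time is t_i = b_i·n_i / q:
  layer 1 (fractured sandstone): t_1 = 1.22 × 0.14 / 0.006427 = 26.58 d
  layer 2 (silt): t_2 = 13.9 × 0.17 / 0.006427 = 367.7 d
Total t = Σ t_i = 394.3 days.

394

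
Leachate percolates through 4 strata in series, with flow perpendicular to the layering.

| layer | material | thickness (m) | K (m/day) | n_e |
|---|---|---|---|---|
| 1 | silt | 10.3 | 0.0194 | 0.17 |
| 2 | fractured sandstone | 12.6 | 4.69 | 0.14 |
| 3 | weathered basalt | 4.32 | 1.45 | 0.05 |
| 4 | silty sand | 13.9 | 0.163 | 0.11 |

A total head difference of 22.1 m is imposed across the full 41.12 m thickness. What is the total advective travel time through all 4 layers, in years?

0.405

With flow normal to the layers, continuity requires the same specific discharge q through every layer.
Σ(b_i/K_i) = 10.3/0.0194 + 12.6/4.69 + 4.32/1.45 + 13.9/0.163 = 621.9 d.
q = Δh / Σ(b_i/K_i) = 22.1 / 621.9 = 0.03554 m/day.
In each layer the seepage velocity is v_i = q/n_i, so the layer transit time is t_i = b_i·n_i / q:
  layer 1 (silt): t_1 = 10.3 × 0.17 / 0.03554 = 49.27 d
  layer 2 (fractured sandstone): t_2 = 12.6 × 0.14 / 0.03554 = 49.64 d
  layer 3 (weathered basalt): t_3 = 4.32 × 0.05 / 0.03554 = 6.078 d
  layer 4 (silty sand): t_4 = 13.9 × 0.11 / 0.03554 = 43.02 d
Total t = Σ t_i = 148.0 days = 0.4052 years.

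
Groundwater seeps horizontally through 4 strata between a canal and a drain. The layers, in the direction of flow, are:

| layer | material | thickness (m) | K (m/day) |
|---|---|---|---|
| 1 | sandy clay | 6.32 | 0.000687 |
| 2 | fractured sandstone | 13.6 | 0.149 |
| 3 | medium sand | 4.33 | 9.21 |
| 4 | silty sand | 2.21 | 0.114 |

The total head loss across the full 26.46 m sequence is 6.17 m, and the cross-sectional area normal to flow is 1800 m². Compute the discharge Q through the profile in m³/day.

Flow is perpendicular to layering, so the layers act in series and the equivalent K is the thickness-weighted harmonic mean.
Total thickness L = 6.32 + 13.6 + 4.33 + 2.21 = 26.46 m.
Σ(b_i/K_i) = 6.32/0.000687 + 13.6/0.149 + 4.33/9.21 + 2.21/0.114 = 9311 d.
K_eq = L / Σ(b_i/K_i) = 26.46 / 9311 = 0.002842 m/day.
Q = K_eq · A · (Δh/L) = 0.002842 × 1800 × (6.17/26.46) = 1.193 m³/day.

1.19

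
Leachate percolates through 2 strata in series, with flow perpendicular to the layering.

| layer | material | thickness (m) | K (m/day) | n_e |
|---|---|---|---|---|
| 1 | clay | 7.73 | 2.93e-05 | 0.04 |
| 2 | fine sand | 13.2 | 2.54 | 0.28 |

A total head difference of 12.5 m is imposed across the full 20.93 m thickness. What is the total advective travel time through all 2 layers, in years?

With flow normal to the layers, continuity requires the same specific discharge q through every layer.
Σ(b_i/K_i) = 7.73/2.93e-05 + 13.2/2.54 = 2.638e+05 d.
q = Δh / Σ(b_i/K_i) = 12.5 / 2.638e+05 = 4.738e-05 m/day.
In each layer the seepage velocity is v_i = q/n_i, so the layer transit time is t_i = b_i·n_i / q:
  layer 1 (clay): t_1 = 7.73 × 0.04 / 4.738e-05 = 6526 d
  layer 2 (fine sand): t_2 = 13.2 × 0.28 / 4.738e-05 = 78009 d
Total t = Σ t_i = 84535 days = 231.4 years.

231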